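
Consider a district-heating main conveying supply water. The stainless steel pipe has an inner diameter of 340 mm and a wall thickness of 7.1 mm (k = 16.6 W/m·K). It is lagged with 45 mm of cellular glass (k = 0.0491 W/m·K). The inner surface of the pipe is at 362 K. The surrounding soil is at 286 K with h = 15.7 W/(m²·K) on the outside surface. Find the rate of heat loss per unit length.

q′ ≈ 97.4 W/m

Treating each annulus and film as a series resistance:
R_stainless steel pipe wall = ln(177.1/170)/(2π×16.6×1) = 3.923×10^-4 K/W
R_cellular glass = ln(222.1/177.1)/(2π×0.0491×1) = 0.7339 K/W
R_outer film = 1/(h_o·2πr_oL) = 1/(15.7×2π×0.2221×1) = 0.04564 K/W
R_total = 0.7799 K/W
Q = ΔT/R_total = 76/0.7799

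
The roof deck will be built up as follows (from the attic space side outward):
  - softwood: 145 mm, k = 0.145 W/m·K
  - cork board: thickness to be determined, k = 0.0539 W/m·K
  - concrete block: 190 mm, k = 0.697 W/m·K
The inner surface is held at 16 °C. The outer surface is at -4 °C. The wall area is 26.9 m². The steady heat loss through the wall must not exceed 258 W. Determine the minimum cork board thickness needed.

Thermal resistances in series:
R_softwood = L/(kA) = 0.145/(0.145×26.9) = 0.03717 K/W
R_concrete block = L/(kA) = 0.19/(0.697×26.9) = 0.01013 K/W
Sum of the known resistances R_other = 0.04731 K/W
Required total resistance R_tot = ΔT/Q_allow = 20/258 = 0.07752 K/W
R_cork board = R_tot − R_other = 0.03021 K/W
L = R·k·A = 0.03021×0.0539×26.9

L ≈ 43.8 mm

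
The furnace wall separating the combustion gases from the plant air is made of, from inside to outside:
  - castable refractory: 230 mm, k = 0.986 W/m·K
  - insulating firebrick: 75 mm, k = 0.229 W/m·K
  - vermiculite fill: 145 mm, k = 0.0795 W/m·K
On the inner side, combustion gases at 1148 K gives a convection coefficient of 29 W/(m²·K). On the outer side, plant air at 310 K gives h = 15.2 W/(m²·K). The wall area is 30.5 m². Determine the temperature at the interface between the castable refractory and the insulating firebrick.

Model the wall as resistances in series:
R_inner film = 1/(h_i·A) = 1/(29×30.5) = 0.001131 K/W
R_castable refractory = L/(kA) = 0.23/(0.986×30.5) = 0.007648 K/W
R_insulating firebrick = L/(kA) = 0.075/(0.229×30.5) = 0.01074 K/W
R_vermiculite fill = L/(kA) = 0.145/(0.0795×30.5) = 0.0598 K/W
R_outer film = 1/(h_o·A) = 1/(15.2×30.5) = 0.002157 K/W
R_total = 0.08147 K/W;  Q = ΔT/R_total = 838/0.08147 = 10290 W
T_interface = T_inner − Q·ΣR(inner→interface) = 1148 − 10300×0.008779

T ≈ 1060 K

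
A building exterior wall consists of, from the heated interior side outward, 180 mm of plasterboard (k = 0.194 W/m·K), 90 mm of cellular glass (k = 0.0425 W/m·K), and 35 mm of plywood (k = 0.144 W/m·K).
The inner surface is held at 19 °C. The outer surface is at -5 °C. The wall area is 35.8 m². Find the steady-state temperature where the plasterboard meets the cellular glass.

T ≈ 12.2 °C

Thermal resistances in series:
R_plasterboard = L/(kA) = 0.18/(0.194×35.8) = 0.02592 K/W
R_cellular glass = L/(kA) = 0.09/(0.0425×35.8) = 0.05915 K/W
R_plywood = L/(kA) = 0.035/(0.144×35.8) = 0.006789 K/W
R_total = 0.09186 K/W;  Q = ΔT/R_total = 24/0.09186 = 261.3 W
T_interface = T_inner − Q·ΣR(inner→interface) = 19 − 261×0.02592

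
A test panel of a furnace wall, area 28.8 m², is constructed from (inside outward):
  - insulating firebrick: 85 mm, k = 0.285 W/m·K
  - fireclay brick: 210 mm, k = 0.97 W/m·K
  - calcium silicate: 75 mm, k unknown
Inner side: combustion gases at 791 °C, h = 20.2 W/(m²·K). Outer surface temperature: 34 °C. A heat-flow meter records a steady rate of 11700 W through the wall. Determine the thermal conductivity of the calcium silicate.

k ≈ 0.0577 W/(m·K)

Thermal resistances in series:
R_inner film = 1/(h_i·A) = 1/(20.2×28.8) = 0.001719 K/W
R_insulating firebrick = L/(kA) = 0.085/(0.285×28.8) = 0.01036 K/W
R_fireclay brick = L/(kA) = 0.21/(0.97×28.8) = 0.007517 K/W
Sum of known resistances R_other = 0.01959 K/W
Total R = ΔT/Q = 757/11700 = 0.0647 K/W
R_calcium silicate = R_total − R_other = 0.04511 K/W
k = L/(R·A) = 0.075/(0.04511×28.8)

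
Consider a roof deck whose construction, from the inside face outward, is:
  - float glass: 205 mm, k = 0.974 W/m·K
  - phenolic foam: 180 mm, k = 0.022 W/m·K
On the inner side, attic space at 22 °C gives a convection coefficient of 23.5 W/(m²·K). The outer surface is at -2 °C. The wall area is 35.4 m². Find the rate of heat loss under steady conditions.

Q ≈ 101 W

Using the resistance-network approach (series):
R_inner film = 1/(h_i·A) = 1/(23.5×35.4) = 0.001202 K/W
R_float glass = L/(kA) = 0.205/(0.974×35.4) = 0.005946 K/W
R_phenolic foam = L/(kA) = 0.18/(0.022×35.4) = 0.2311 K/W
R_total = 0.2383 K/W
Q = ΔT / R_total = 24 / 0.2383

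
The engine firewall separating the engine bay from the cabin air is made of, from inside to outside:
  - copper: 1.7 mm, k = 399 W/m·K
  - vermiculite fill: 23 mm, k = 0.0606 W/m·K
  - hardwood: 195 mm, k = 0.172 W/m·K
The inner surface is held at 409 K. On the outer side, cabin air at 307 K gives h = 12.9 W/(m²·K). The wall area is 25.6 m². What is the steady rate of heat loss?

Q ≈ 1640 W

Model the wall as resistances in series:
R_copper = L/(kA) = 0.0017/(399×25.6) = 1.664×10^-7 K/W
R_vermiculite fill = L/(kA) = 0.023/(0.0606×25.6) = 0.01483 K/W
R_hardwood = L/(kA) = 0.195/(0.172×25.6) = 0.04429 K/W
R_outer film = 1/(h_o·A) = 1/(12.9×25.6) = 0.003028 K/W
R_total = 0.06214 K/W
Q = ΔT / R_total = 102 / 0.06214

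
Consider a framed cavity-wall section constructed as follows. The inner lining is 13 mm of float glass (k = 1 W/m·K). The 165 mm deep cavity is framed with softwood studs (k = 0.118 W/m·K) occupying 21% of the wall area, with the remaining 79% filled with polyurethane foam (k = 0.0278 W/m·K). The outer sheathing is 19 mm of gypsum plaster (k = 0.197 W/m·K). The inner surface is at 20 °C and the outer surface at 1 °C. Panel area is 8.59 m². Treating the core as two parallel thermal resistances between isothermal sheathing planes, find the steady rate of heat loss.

Q ≈ 44.8 W

Sheathing layers in series; stud and cavity paths in parallel between them.
R_inner = 0.013/(1×8.59) = 0.001513 K/W
R_stud  = 0.165/(0.118×0.21×8.59) = 0.7752 K/W
R_cav   = 0.165/(0.0278×0.79×8.59) = 0.8746 K/W
1/R_core = 1/R_stud + 1/R_cav → R_core = 0.4109 K/W
R_outer = 0.019/(0.197×8.59) = 0.01123 K/W
R_total = 0.4237 K/W
Q = ΔT/R_total = 19/0.4237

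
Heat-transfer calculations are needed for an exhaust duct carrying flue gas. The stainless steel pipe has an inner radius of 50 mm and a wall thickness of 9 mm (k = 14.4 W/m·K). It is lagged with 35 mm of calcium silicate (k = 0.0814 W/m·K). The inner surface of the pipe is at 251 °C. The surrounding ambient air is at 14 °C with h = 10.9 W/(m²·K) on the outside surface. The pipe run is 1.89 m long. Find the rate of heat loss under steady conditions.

Q ≈ 419 W

Radial resistances (cylindrical: R_cond = ln(r_o/r_i)/(2πkL), R_conv = 1/(h·2πrL)):
R_stainless steel pipe wall = ln(59/50)/(2π×14.4×1.89) = 9.679×10^-4 K/W
R_calcium silicate = ln(94/59)/(2π×0.0814×1.89) = 0.4818 K/W
R_outer film = 1/(h_o·2πr_oL) = 1/(10.9×2π×0.094×1.89) = 0.08219 K/W
R_total = 0.565 K/W
Q = ΔT/R_total = 237/0.565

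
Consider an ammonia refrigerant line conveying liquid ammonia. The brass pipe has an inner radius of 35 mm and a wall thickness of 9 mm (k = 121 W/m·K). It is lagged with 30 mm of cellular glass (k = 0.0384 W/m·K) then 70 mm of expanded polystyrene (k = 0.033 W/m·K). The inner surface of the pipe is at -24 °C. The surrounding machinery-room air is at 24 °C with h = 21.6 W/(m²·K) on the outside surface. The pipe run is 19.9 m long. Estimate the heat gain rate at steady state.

Cylindrical conduction, so R = ln(r₂/r₁)/(2πkL) per layer, in series:
R_brass pipe wall = ln(44/35)/(2π×121×19.9) = 1.513×10^-5 K/W
R_cellular glass = ln(74/44)/(2π×0.0384×19.9) = 0.1083 K/W
R_expanded polystyrene = ln(144/74)/(2π×0.033×19.9) = 0.1613 K/W
R_outer film = 1/(h_o·2πr_oL) = 1/(21.6×2π×0.144×19.9) = 0.002571 K/W
R_total = 0.2722 K/W
Q = ΔT/R_total = 48/0.2722

Q ≈ 176 W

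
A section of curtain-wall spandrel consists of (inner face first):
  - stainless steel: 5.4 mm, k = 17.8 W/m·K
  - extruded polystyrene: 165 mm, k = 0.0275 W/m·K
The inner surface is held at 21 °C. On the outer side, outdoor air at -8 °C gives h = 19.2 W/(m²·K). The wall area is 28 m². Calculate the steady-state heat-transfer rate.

Q ≈ 134 W

Model the wall as resistances in series:
R_stainless steel = L/(kA) = 0.0054/(17.8×28) = 1.083×10^-5 K/W
R_extruded polystyrene = L/(kA) = 0.165/(0.0275×28) = 0.2143 K/W
R_outer film = 1/(h_o·A) = 1/(19.2×28) = 0.00186 K/W
R_total = 0.2162 K/W
Q = ΔT / R_total = 29 / 0.2162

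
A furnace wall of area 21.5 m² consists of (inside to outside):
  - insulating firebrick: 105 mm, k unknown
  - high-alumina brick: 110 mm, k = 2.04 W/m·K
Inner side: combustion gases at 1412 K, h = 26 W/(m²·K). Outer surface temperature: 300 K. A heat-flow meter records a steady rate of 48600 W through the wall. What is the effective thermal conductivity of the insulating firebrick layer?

k ≈ 0.263 W/(m·K)

Treating each layer as a thermal resistance in series:
R_inner film = 1/(h_i·A) = 1/(26×21.5) = 0.001789 K/W
R_high-alumina brick = L/(kA) = 0.11/(2.04×21.5) = 0.002508 K/W
Sum of known resistances R_other = 0.004297 K/W
Total R = ΔT/Q = 1112/48600 = 0.02288 K/W
R_insulating firebrick = R_total − R_other = 0.01858 K/W
k = L/(R·A) = 0.105/(0.01858×21.5)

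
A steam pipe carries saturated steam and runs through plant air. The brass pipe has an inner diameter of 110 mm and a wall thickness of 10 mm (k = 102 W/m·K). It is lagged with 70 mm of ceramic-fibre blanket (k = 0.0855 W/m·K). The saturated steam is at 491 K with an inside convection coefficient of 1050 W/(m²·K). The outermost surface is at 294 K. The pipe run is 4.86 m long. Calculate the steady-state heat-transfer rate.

Per-layer cylindrical resistances, series-summed:
R_inner film = 1/(h_i·2πr₁L) = 1/(1050×2π×0.055×4.86) = 5.671×10^-4 K/W
R_brass pipe wall = ln(65/55)/(2π×102×4.86) = 5.363×10^-5 K/W
R_ceramic-fibre blanket = ln(135/65)/(2π×0.0855×4.86) = 0.2799 K/W
R_total = 0.2806 K/W
Q = ΔT/R_total = 197/0.2806

Q ≈ 702 W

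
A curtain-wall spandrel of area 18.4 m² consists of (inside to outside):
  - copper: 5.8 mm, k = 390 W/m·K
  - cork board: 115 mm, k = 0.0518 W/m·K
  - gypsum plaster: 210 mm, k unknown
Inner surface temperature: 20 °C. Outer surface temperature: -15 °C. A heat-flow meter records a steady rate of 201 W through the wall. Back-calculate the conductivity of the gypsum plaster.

Treating each layer as a thermal resistance in series:
R_copper = L/(kA) = 0.0058/(390×18.4) = 8.082×10^-7 K/W
R_cork board = L/(kA) = 0.115/(0.0518×18.4) = 0.1207 K/W
Sum of known resistances R_other = 0.1207 K/W
Total R = ΔT/Q = 35/201 = 0.1741 K/W
R_gypsum plaster = R_total − R_other = 0.05347 K/W
k = L/(R·A) = 0.21/(0.05347×18.4)

k ≈ 0.213 W/(m·K)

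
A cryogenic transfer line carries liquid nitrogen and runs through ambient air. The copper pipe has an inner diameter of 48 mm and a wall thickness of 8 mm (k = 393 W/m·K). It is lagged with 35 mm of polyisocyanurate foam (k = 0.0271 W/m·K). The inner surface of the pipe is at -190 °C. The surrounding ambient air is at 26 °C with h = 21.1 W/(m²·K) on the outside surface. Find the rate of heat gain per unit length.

Per-layer cylindrical resistances, series-summed:
R_copper pipe wall = ln(32/24)/(2π×393×1) = 1.165×10^-4 K/W
R_polyisocyanurate foam = ln(67/32)/(2π×0.0271×1) = 4.34 K/W
R_outer film = 1/(h_o·2πr_oL) = 1/(21.1×2π×0.067×1) = 0.1126 K/W
R_total = 4.452 K/W
Q = ΔT/R_total = 216/4.452

q′ ≈ 48.5 W/m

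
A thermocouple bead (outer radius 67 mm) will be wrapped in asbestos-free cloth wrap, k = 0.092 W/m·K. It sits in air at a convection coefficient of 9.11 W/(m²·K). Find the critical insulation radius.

r_cr ≈ 20.2 mm

For a sphere r_cr = 2k/h = 2×0.092/9.11
r_cr = 20.2 mm; since the bare radius (67 mm) is above r_cr, any added insulation will reduce heat loss.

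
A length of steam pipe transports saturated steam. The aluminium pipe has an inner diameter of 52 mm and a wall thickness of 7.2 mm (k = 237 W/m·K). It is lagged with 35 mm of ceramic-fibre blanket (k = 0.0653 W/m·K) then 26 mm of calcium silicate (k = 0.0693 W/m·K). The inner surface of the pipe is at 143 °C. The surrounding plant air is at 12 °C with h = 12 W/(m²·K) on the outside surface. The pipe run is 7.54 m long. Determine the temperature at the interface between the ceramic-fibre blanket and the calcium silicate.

Cylindrical conduction, so R = ln(r₂/r₁)/(2πkL) per layer, in series:
R_aluminium pipe wall = ln(33.2/26)/(2π×237×7.54) = 2.177×10^-5 K/W
R_ceramic-fibre blanket = ln(68.2/33.2)/(2π×0.0653×7.54) = 0.2327 K/W
R_calcium silicate = ln(94.2/68.2)/(2π×0.0693×7.54) = 0.09838 K/W
R_outer film = 1/(h_o·2πr_oL) = 1/(12×2π×0.0942×7.54) = 0.01867 K/W
R_total = 0.3498 K/W
Q = ΔT/R_total = 131/0.3498
Q = 375 W
T_interface = T_inner − Q·ΣR(inner→interface) = 143 − 375×0.2327

T ≈ 55.8 °C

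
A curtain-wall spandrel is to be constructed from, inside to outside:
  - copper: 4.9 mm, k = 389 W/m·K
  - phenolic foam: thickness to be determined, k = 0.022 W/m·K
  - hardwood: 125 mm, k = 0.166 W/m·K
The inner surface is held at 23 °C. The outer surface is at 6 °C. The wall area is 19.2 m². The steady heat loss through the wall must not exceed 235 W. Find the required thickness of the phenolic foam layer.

L ≈ 14 mm

Treating each layer as a thermal resistance in series:
R_copper = L/(kA) = 0.0049/(389×19.2) = 6.561×10^-7 K/W
R_hardwood = L/(kA) = 0.125/(0.166×19.2) = 0.03922 K/W
Sum of the known resistances R_other = 0.03922 K/W
Required total resistance R_tot = ΔT/Q_allow = 17/235 = 0.07234 K/W
R_phenolic foam = R_tot − R_other = 0.03312 K/W
L = R·k·A = 0.03312×0.022×19.2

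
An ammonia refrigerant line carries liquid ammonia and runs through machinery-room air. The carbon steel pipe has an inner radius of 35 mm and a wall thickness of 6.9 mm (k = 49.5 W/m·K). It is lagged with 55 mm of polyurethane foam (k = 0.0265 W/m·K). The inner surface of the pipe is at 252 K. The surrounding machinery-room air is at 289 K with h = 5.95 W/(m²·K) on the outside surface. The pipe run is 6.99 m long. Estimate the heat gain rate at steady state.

Per-layer cylindrical resistances, series-summed:
R_carbon steel pipe wall = ln(41.9/35)/(2π×49.5×6.99) = 8.277×10^-5 K/W
R_polyurethane foam = ln(96.9/41.9)/(2π×0.0265×6.99) = 0.7204 K/W
R_outer film = 1/(h_o·2πr_oL) = 1/(5.95×2π×0.0969×6.99) = 0.03949 K/W
R_total = 0.7599 K/W
Q = ΔT/R_total = 37/0.7599

Q ≈ 48.7 W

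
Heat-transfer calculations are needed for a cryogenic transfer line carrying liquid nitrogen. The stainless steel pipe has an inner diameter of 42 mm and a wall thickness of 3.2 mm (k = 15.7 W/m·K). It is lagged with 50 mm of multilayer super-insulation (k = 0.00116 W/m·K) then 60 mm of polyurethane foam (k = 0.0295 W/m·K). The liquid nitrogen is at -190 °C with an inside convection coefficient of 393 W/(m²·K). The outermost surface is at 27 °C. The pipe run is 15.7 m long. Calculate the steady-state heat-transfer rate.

Q ≈ 21.7 W

Treating each annulus and film as a series resistance:
R_inner film = 1/(h_i·2πr₁L) = 1/(393×2π×0.021×15.7) = 0.001228 K/W
R_stainless steel pipe wall = ln(24.2/21)/(2π×15.7×15.7) = 9.158×10^-5 K/W
R_multilayer super-insulation = ln(74.2/24.2)/(2π×0.00116×15.7) = 9.791 K/W
R_polyurethane foam = ln(134.2/74.2)/(2π×0.0295×15.7) = 0.2036 K/W
R_total = 9.996 K/W
Q = ΔT/R_total = 217/9.996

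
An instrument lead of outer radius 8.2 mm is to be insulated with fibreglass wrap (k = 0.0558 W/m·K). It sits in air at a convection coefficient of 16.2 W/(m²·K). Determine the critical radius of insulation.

r_cr ≈ 3.44 mm

For a cylinder r_cr = k/h = 0.0558/16.2
r_cr = 3.44 mm; since the bare radius (8.2 mm) is above r_cr, any added insulation will reduce heat loss.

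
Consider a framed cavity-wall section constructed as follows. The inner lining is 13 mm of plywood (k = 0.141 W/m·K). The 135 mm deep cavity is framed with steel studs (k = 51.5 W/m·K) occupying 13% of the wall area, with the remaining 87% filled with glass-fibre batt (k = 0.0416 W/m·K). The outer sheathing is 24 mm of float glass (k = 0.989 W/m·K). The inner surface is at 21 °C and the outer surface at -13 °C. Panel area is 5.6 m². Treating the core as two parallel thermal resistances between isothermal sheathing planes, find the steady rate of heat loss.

Sheathing layers in series; stud and cavity paths in parallel between them.
R_inner = 0.013/(0.141×5.6) = 0.01646 K/W
R_stud  = 0.135/(51.5×0.13×5.6) = 0.003601 K/W
R_cav   = 0.135/(0.0416×0.87×5.6) = 0.6661 K/W
1/R_core = 1/R_stud + 1/R_cav → R_core = 0.003581 K/W
R_outer = 0.024/(0.989×5.6) = 0.004333 K/W
R_total = 0.02438 K/W
Q = ΔT/R_total = 34/0.02438

Q ≈ 1390 W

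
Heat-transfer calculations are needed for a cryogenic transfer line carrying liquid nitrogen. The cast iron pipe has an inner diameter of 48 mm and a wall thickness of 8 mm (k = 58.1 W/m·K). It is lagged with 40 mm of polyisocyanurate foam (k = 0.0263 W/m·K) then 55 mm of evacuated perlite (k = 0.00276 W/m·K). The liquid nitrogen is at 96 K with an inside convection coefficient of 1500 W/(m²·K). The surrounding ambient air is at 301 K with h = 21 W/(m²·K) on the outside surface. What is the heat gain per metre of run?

For a radial system each layer contributes R = ln(r_out/r_in)/(2πkL); films add R = 1/(hA).
R_inner film = 1/(h_i·2πr₁L) = 1/(1500×2π×0.024×1) = 0.004421 K/W
R_cast iron pipe wall = ln(32/24)/(2π×58.1×1) = 7.881×10^-4 K/W
R_polyisocyanurate foam = ln(72/32)/(2π×0.0263×1) = 4.907 K/W
R_evacuated perlite = ln(127/72)/(2π×0.00276×1) = 32.73 K/W
R_outer film = 1/(h_o·2πr_oL) = 1/(21×2π×0.127×1) = 0.05968 K/W
R_total = 37.7 K/W
Q = ΔT/R_total = 205/37.7

q′ ≈ 5.44 W/m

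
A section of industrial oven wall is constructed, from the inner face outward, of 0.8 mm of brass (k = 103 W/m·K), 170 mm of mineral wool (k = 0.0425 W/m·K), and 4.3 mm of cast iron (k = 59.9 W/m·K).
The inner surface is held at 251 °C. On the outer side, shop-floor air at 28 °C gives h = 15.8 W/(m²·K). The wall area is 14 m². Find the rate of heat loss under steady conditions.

Model the wall as resistances in series:
R_brass = L/(kA) = 0.0008/(103×14) = 5.548×10^-7 K/W
R_mineral wool = L/(kA) = 0.17/(0.0425×14) = 0.2857 K/W
R_cast iron = L/(kA) = 0.0043/(59.9×14) = 5.128×10^-6 K/W
R_outer film = 1/(h_o·A) = 1/(15.8×14) = 0.004521 K/W
R_total = 0.2902 K/W
Q = ΔT / R_total = 223 / 0.2902

Q ≈ 768 W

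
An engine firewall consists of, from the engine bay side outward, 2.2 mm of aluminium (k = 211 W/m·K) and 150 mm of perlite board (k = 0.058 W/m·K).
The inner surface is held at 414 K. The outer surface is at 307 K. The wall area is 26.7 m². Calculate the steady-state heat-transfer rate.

Thermal resistances in series:
R_aluminium = L/(kA) = 0.0022/(211×26.7) = 3.905×10^-7 K/W
R_perlite board = L/(kA) = 0.15/(0.058×26.7) = 0.09686 K/W
R_total = 0.09686 K/W
Q = ΔT / R_total = 107 / 0.09686

Q ≈ 1100 W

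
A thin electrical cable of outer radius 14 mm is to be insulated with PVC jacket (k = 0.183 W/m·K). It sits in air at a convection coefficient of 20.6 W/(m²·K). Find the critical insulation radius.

r_cr ≈ 8.88 mm

For a cylinder r_cr = k/h = 0.183/20.6
r_cr = 8.88 mm; since the bare radius (14 mm) is above r_cr, any added insulation will reduce heat loss.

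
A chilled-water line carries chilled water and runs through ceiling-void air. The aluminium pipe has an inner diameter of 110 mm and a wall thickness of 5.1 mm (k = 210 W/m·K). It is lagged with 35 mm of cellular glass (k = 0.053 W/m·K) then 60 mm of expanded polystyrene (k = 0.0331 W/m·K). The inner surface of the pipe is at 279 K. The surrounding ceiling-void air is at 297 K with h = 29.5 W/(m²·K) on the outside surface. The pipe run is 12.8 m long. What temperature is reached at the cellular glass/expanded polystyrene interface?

For a radial system each layer contributes R = ln(r_out/r_in)/(2πkL); films add R = 1/(hA).
R_aluminium pipe wall = ln(60.1/55)/(2π×210×12.8) = 5.25×10^-6 K/W
R_cellular glass = ln(95.1/60.1)/(2π×0.053×12.8) = 0.1077 K/W
R_expanded polystyrene = ln(155.1/95.1)/(2π×0.0331×12.8) = 0.1837 K/W
R_outer film = 1/(h_o·2πr_oL) = 1/(29.5×2π×0.1551×12.8) = 0.002718 K/W
R_total = 0.2941 K/W
Q = ΔT/R_total = 18/0.2941
Q = 61.2 W
T_interface = T_inner + Q·ΣR(inner→interface) = 279 + 61.2×0.1077

T ≈ 286 K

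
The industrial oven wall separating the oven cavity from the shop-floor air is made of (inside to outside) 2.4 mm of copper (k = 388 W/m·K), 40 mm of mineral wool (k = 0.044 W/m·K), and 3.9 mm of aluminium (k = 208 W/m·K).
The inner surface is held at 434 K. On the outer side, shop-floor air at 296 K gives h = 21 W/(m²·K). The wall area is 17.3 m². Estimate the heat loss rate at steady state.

Thermal resistances in series:
R_copper = L/(kA) = 0.0024/(388×17.3) = 3.575×10^-7 K/W
R_mineral wool = L/(kA) = 0.04/(0.044×17.3) = 0.05255 K/W
R_aluminium = L/(kA) = 0.0039/(208×17.3) = 1.084×10^-6 K/W
R_outer film = 1/(h_o·A) = 1/(21×17.3) = 0.002753 K/W
R_total = 0.0553 K/W
Q = ΔT / R_total = 138 / 0.0553

Q ≈ 2500 W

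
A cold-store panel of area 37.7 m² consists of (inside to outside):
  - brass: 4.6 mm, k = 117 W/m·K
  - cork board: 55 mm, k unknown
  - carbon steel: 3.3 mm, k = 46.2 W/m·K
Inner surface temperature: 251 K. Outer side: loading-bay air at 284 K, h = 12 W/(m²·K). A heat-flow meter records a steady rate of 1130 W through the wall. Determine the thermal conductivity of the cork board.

k ≈ 0.0541 W/(m·K)

Series thermal resistances:
R_brass = L/(kA) = 0.0046/(117×37.7) = 1.043×10^-6 K/W
R_carbon steel = L/(kA) = 0.0033/(46.2×37.7) = 1.895×10^-6 K/W
R_outer film = 1/(h_o·A) = 1/(12×37.7) = 0.00221 K/W
Sum of known resistances R_other = 0.002213 K/W
Total R = ΔT/Q = 33/1130 = 0.0292 K/W
R_cork board = R_total − R_other = 0.02699 K/W
k = L/(R·A) = 0.055/(0.02699×37.7)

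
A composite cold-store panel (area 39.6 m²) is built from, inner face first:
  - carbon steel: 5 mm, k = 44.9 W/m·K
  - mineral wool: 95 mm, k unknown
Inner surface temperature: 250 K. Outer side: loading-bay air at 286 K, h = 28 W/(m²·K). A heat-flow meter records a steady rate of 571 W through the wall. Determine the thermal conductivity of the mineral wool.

k ≈ 0.0386 W/(m·K)

Series thermal resistances:
R_carbon steel = L/(kA) = 0.005/(44.9×39.6) = 2.812×10^-6 K/W
R_outer film = 1/(h_o·A) = 1/(28×39.6) = 9.019×10^-4 K/W
Sum of known resistances R_other = 9.047×10^-4 K/W
Total R = ΔT/Q = 36/571 = 0.06305 K/W
R_mineral wool = R_total − R_other = 0.06214 K/W
k = L/(R·A) = 0.095/(0.06214×39.6)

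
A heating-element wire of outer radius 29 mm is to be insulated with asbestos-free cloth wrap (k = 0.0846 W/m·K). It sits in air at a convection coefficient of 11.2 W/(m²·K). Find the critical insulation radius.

r_cr ≈ 7.55 mm

For a cylinder r_cr = k/h = 0.0846/11.2
r_cr = 7.55 mm; since the bare radius (29 mm) is above r_cr, any added insulation will reduce heat loss.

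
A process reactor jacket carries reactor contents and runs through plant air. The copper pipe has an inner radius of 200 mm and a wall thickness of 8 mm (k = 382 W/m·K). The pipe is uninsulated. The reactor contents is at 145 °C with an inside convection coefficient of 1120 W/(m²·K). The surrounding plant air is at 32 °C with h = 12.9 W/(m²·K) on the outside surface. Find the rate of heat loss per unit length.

Per-layer cylindrical resistances, series-summed:
R_inner film = 1/(h_i·2πr₁L) = 1/(1120×2π×0.2×1) = 7.105×10^-4 K/W
R_copper pipe wall = ln(208/200)/(2π×382×1) = 1.634×10^-5 K/W
R_outer film = 1/(h_o·2πr_oL) = 1/(12.9×2π×0.208×1) = 0.05932 K/W
R_total = 0.06004 K/W
Q = ΔT/R_total = 113/0.06004

q′ ≈ 1880 W/m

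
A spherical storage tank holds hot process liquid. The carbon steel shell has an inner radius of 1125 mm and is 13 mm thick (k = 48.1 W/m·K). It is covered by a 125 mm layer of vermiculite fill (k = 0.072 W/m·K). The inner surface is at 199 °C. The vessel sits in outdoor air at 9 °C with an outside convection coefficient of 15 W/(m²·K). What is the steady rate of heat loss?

Each spherical layer contributes R = (1/r_i − 1/r_o)/(4πk):
R_carbon steel shell = (1/1.125 − 1/1.138)/(4π×48.1) = 1.68×10^-5 K/W
R_vermiculite fill = (1/1.138 − 1/1.263)/(4π×0.072) = 0.09612 K/W
R_outer film = 1/(h·4πr_o²) = 1/(15×4π×1.263²) = 0.003326 K/W
R_total = 0.09946 K/W
Q = ΔT/R_total = 190/0.09946

Q ≈ 1910 W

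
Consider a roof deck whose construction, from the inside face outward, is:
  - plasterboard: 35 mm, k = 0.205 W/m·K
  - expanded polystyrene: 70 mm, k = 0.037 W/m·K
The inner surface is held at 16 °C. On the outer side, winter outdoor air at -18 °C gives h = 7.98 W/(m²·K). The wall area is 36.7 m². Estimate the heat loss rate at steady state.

Using the resistance-network approach (series):
R_plasterboard = L/(kA) = 0.035/(0.205×36.7) = 0.004652 K/W
R_expanded polystyrene = L/(kA) = 0.07/(0.037×36.7) = 0.05155 K/W
R_outer film = 1/(h_o·A) = 1/(7.98×36.7) = 0.003415 K/W
R_total = 0.05962 K/W
Q = ΔT / R_total = 34 / 0.05962

Q ≈ 570 W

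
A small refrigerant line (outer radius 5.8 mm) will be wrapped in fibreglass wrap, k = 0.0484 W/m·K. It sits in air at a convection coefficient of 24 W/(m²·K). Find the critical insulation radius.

r_cr ≈ 2.02 mm

For a cylinder r_cr = k/h = 0.0484/24
r_cr = 2.02 mm; since the bare radius (5.8 mm) is above r_cr, any added insulation will reduce heat loss.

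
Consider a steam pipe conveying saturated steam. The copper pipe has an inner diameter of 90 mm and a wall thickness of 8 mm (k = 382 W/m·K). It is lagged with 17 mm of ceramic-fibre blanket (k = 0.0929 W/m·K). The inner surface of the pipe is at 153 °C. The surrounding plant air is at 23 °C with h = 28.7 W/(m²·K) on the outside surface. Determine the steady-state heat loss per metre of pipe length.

For a radial system each layer contributes R = ln(r_out/r_in)/(2πkL); films add R = 1/(hA).
R_copper pipe wall = ln(53/45)/(2π×382×1) = 6.817×10^-5 K/W
R_ceramic-fibre blanket = ln(70/53)/(2π×0.0929×1) = 0.4766 K/W
R_outer film = 1/(h_o·2πr_oL) = 1/(28.7×2π×0.07×1) = 0.07922 K/W
R_total = 0.5559 K/W
Q = ΔT/R_total = 130/0.5559

q′ ≈ 234 W/m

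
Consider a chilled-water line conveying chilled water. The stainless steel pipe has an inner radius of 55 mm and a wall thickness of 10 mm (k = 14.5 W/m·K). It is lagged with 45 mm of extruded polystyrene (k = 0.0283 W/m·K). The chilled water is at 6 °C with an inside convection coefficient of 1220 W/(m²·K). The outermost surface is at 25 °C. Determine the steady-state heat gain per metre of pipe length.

q′ ≈ 6.41 W/m

Treating each annulus and film as a series resistance:
R_inner film = 1/(h_i·2πr₁L) = 1/(1220×2π×0.055×1) = 0.002372 K/W
R_stainless steel pipe wall = ln(65/55)/(2π×14.5×1) = 0.001834 K/W
R_extruded polystyrene = ln(110/65)/(2π×0.0283×1) = 2.959 K/W
R_total = 2.963 K/W
Q = ΔT/R_total = 19/2.963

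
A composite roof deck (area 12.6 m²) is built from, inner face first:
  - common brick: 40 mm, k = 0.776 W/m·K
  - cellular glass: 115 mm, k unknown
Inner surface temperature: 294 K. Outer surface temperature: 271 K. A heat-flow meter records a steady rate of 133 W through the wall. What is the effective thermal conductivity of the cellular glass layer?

k ≈ 0.0541 W/(m·K)

Using the resistance-network approach (series):
R_common brick = L/(kA) = 0.04/(0.776×12.6) = 0.004091 K/W
Sum of known resistances R_other = 0.004091 K/W
Total R = ΔT/Q = 23/133 = 0.1729 K/W
R_cellular glass = R_total − R_other = 0.1688 K/W
k = L/(R·A) = 0.115/(0.1688×12.6)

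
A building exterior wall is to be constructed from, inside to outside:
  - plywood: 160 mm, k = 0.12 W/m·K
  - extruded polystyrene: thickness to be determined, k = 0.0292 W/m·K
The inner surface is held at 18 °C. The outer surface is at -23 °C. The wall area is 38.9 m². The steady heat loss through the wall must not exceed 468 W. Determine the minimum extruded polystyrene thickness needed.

Using the resistance-network approach (series):
R_plywood = L/(kA) = 0.16/(0.12×38.9) = 0.03428 K/W
Sum of the known resistances R_other = 0.03428 K/W
Required total resistance R_tot = ΔT/Q_allow = 41/468 = 0.08761 K/W
R_extruded polystyrene = R_tot − R_other = 0.05333 K/W
L = R·k·A = 0.05333×0.0292×38.9

L ≈ 60.6 mm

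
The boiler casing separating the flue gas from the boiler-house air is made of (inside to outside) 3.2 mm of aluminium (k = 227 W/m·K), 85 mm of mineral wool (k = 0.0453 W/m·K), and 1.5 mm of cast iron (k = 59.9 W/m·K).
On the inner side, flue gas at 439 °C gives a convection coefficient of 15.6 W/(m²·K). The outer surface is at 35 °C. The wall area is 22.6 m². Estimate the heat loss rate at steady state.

Q ≈ 4710 W

Using the resistance-network approach (series):
R_inner film = 1/(h_i·A) = 1/(15.6×22.6) = 0.002836 K/W
R_aluminium = L/(kA) = 0.0032/(227×22.6) = 6.238×10^-7 K/W
R_mineral wool = L/(kA) = 0.085/(0.0453×22.6) = 0.08303 K/W
R_cast iron = L/(kA) = 0.0015/(59.9×22.6) = 1.108×10^-6 K/W
R_total = 0.08586 K/W
Q = ΔT / R_total = 404 / 0.08586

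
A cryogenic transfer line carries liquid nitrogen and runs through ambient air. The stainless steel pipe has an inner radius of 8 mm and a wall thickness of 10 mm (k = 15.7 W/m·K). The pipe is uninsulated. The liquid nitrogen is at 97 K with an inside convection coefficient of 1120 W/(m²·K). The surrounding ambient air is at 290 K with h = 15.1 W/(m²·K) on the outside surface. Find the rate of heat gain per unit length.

Treating each annulus and film as a series resistance:
R_inner film = 1/(h_i·2πr₁L) = 1/(1120×2π×0.008×1) = 0.01776 K/W
R_stainless steel pipe wall = ln(18/8)/(2π×15.7×1) = 0.008221 K/W
R_outer film = 1/(h_o·2πr_oL) = 1/(15.1×2π×0.018×1) = 0.5856 K/W
R_total = 0.6115 K/W
Q = ΔT/R_total = 193/0.6115

q′ ≈ 316 W/m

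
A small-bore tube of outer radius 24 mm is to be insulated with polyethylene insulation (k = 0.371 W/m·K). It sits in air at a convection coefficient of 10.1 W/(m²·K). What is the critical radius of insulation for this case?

r_cr ≈ 36.7 mm

For a cylinder r_cr = k/h = 0.371/10.1
r_cr = 36.7 mm; since the bare radius (24 mm) is below r_cr, adding a thin layer of insulation will *increase* heat loss.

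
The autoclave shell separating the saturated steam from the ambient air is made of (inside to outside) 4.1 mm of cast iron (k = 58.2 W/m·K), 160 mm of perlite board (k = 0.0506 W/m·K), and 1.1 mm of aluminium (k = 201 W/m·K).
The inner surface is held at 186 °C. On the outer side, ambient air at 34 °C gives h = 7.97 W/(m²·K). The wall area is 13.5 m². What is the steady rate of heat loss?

Model the wall as resistances in series:
R_cast iron = L/(kA) = 0.0041/(58.2×13.5) = 5.218×10^-6 K/W
R_perlite board = L/(kA) = 0.16/(0.0506×13.5) = 0.2342 K/W
R_aluminium = L/(kA) = 0.0011/(201×13.5) = 4.054×10^-7 K/W
R_outer film = 1/(h_o·A) = 1/(7.97×13.5) = 0.009294 K/W
R_total = 0.2435 K/W
Q = ΔT / R_total = 152 / 0.2435

Q ≈ 624 W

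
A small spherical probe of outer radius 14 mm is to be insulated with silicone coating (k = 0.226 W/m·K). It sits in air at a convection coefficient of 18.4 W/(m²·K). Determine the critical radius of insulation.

r_cr ≈ 24.6 mm

For a sphere r_cr = 2k/h = 2×0.226/18.4
r_cr = 24.6 mm; since the bare radius (14 mm) is below r_cr, adding a thin layer of insulation will *increase* heat loss.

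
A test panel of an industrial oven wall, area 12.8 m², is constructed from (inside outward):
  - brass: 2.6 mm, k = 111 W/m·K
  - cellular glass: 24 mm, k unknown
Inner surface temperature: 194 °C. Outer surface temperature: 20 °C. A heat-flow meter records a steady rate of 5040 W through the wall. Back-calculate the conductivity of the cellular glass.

Treating each layer as a thermal resistance in series:
R_brass = L/(kA) = 0.0026/(111×12.8) = 1.83×10^-6 K/W
Sum of known resistances R_other = 1.83×10^-6 K/W
Total R = ΔT/Q = 174/5040 = 0.03452 K/W
R_cellular glass = R_total − R_other = 0.03452 K/W
k = L/(R·A) = 0.024/(0.03452×12.8)

k ≈ 0.0543 W/(m·K)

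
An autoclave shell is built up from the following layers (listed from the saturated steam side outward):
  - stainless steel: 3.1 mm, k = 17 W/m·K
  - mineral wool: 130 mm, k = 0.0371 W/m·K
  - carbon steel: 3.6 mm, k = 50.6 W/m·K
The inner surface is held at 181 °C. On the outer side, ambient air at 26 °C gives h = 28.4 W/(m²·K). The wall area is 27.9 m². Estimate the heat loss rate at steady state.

Q ≈ 1220 W

Using the resistance-network approach (series):
R_stainless steel = L/(kA) = 0.0031/(17×27.9) = 6.536×10^-6 K/W
R_mineral wool = L/(kA) = 0.13/(0.0371×27.9) = 0.1256 K/W
R_carbon steel = L/(kA) = 0.0036/(50.6×27.9) = 2.55×10^-6 K/W
R_outer film = 1/(h_o·A) = 1/(28.4×27.9) = 0.001262 K/W
R_total = 0.1269 K/W
Q = ΔT / R_total = 155 / 0.1269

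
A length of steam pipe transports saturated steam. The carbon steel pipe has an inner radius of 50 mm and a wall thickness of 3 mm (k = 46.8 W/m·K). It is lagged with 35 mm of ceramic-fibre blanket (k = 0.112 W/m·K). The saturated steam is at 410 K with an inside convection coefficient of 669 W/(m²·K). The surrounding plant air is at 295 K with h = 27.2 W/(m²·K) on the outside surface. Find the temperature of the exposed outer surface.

Radial resistances (cylindrical: R_cond = ln(r_o/r_i)/(2πkL), R_conv = 1/(h·2πrL)):
R_inner film = 1/(h_i·2πr₁L) = 1/(669×2π×0.05×1) = 0.004758 K/W
R_carbon steel pipe wall = ln(53/50)/(2π×46.8×1) = 1.982×10^-4 K/W
R_ceramic-fibre blanket = ln(88/53)/(2π×0.112×1) = 0.7205 K/W
R_outer film = 1/(h_o·2πr_oL) = 1/(27.2×2π×0.088×1) = 0.06649 K/W
R_total = 0.792 K/W
Q = ΔT/R_total = 115/0.792
Q = 145 W/m
T_interface = T_inner − Q·ΣR(inner→interface) = 410 − 145×0.7255

T ≈ 305 K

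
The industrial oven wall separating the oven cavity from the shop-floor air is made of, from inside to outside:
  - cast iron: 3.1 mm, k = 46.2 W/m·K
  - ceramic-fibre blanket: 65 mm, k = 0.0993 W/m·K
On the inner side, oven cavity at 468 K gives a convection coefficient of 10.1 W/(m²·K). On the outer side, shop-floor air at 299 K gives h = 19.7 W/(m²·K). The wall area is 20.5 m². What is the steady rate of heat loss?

Q ≈ 4310 W

Treating each layer as a thermal resistance in series:
R_inner film = 1/(h_i·A) = 1/(10.1×20.5) = 0.00483 K/W
R_cast iron = L/(kA) = 0.0031/(46.2×20.5) = 3.273×10^-6 K/W
R_ceramic-fibre blanket = L/(kA) = 0.065/(0.0993×20.5) = 0.03193 K/W
R_outer film = 1/(h_o·A) = 1/(19.7×20.5) = 0.002476 K/W
R_total = 0.03924 K/W
Q = ΔT / R_total = 169 / 0.03924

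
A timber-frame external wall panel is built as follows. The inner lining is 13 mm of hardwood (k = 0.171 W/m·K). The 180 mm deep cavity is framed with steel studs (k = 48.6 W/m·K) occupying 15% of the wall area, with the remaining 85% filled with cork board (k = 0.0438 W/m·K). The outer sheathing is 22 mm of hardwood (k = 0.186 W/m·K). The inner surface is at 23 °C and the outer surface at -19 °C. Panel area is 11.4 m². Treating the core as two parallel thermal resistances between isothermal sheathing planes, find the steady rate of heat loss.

Sheathing layers in series; stud and cavity paths in parallel between them.
R_inner = 0.013/(0.171×11.4) = 0.006669 K/W
R_stud  = 0.18/(48.6×0.15×11.4) = 0.002166 K/W
R_cav   = 0.18/(0.0438×0.85×11.4) = 0.4241 K/W
1/R_core = 1/R_stud + 1/R_cav → R_core = 0.002155 K/W
R_outer = 0.022/(0.186×11.4) = 0.01038 K/W
R_total = 0.0192 K/W
Q = ΔT/R_total = 42/0.0192

Q ≈ 2190 W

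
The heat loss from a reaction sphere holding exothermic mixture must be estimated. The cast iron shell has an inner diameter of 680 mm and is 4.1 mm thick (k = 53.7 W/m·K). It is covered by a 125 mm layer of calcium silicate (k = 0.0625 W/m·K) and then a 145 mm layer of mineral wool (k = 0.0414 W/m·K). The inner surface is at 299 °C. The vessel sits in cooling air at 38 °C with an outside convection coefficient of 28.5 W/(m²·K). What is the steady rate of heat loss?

Each spherical layer contributes R = (1/r_i − 1/r_o)/(4πk):
R_cast iron shell = (1/0.34 − 1/0.3441)/(4π×53.7) = 5.193×10^-5 K/W
R_calcium silicate = (1/0.3441 − 1/0.4691)/(4π×0.0625) = 0.986 K/W
R_mineral wool = (1/0.4691 − 1/0.6141)/(4π×0.0414) = 0.9675 K/W
R_outer film = 1/(h·4πr_o²) = 1/(28.5×4π×0.6141²) = 0.007404 K/W
R_total = 1.961 K/W
Q = ΔT/R_total = 261/1.961

Q ≈ 133 W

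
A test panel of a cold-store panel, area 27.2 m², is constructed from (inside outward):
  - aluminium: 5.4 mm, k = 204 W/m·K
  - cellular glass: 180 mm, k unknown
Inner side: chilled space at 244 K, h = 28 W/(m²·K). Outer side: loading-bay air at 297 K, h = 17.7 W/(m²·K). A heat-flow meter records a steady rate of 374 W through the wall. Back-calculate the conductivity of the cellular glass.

Treating each layer as a thermal resistance in series:
R_inner film = 1/(h_i·A) = 1/(28×27.2) = 0.001313 K/W
R_aluminium = L/(kA) = 0.0054/(204×27.2) = 9.732×10^-7 K/W
R_outer film = 1/(h_o·A) = 1/(17.7×27.2) = 0.002077 K/W
Sum of known resistances R_other = 0.003391 K/W
Total R = ΔT/Q = 53/374 = 0.1417 K/W
R_cellular glass = R_total − R_other = 0.1383 K/W
k = L/(R·A) = 0.18/(0.1383×27.2)

k ≈ 0.0478 W/(m·K)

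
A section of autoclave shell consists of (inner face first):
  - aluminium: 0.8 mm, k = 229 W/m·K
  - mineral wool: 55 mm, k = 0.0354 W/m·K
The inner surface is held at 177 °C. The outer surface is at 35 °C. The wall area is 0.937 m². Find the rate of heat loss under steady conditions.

Q ≈ 85.6 W

Using the resistance-network approach (series):
R_aluminium = L/(kA) = 0.0008/(229×0.937) = 3.728×10^-6 K/W
R_mineral wool = L/(kA) = 0.055/(0.0354×0.937) = 1.658 K/W
R_total = 1.658 K/W
Q = ΔT / R_total = 142 / 1.658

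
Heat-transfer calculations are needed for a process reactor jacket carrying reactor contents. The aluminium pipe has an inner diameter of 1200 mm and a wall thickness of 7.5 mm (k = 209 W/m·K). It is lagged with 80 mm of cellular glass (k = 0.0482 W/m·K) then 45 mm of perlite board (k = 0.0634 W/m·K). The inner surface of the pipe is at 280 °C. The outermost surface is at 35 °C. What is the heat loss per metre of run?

q′ ≈ 432 W/m

Treating each annulus and film as a series resistance:
R_aluminium pipe wall = ln(607.5/600)/(2π×209×1) = 9.46×10^-6 K/W
R_cellular glass = ln(687.5/607.5)/(2π×0.0482×1) = 0.4085 K/W
R_perlite board = ln(732.5/687.5)/(2π×0.0634×1) = 0.1592 K/W
R_total = 0.5677 K/W
Q = ΔT/R_total = 245/0.5677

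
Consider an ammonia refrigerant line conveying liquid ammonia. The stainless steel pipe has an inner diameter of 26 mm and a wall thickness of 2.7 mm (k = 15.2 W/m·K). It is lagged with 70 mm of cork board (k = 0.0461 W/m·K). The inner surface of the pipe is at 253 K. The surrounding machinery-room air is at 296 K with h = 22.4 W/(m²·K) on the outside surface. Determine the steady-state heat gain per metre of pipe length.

Radial resistances (cylindrical: R_cond = ln(r_o/r_i)/(2πkL), R_conv = 1/(h·2πrL)):
R_stainless steel pipe wall = ln(15.7/13)/(2π×15.2×1) = 0.001976 K/W
R_cork board = ln(85.7/15.7)/(2π×0.0461×1) = 5.859 K/W
R_outer film = 1/(h_o·2πr_oL) = 1/(22.4×2π×0.0857×1) = 0.08291 K/W
R_total = 5.944 K/W
Q = ΔT/R_total = 43/5.944

q′ ≈ 7.23 W/m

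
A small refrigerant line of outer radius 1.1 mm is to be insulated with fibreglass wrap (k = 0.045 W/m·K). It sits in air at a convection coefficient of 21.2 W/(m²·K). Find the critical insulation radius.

For a cylinder r_cr = k/h = 0.045/21.2
r_cr = 2.12 mm; since the bare radius (1.1 mm) is below r_cr, adding a thin layer of insulation will *increase* heat loss.

r_cr ≈ 2.12 mm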